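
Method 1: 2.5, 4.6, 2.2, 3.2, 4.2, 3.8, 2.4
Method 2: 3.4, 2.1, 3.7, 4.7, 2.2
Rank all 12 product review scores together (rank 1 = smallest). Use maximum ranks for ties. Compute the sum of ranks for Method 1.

Sorted (ascending): 2.1, 2.2, 2.2, 2.4, 2.5, 3.2, 3.4, 3.7, 3.8, 4.2, 4.6, 4.7
The 2 values of 2.2 occupy positions 2–3 → each gets rank 3.
Method 1 values → pooled ranks: 2.5→5, 4.6→11, 2.2→3, 3.2→6, 4.2→10, 3.8→9, 2.4→4
Rank sum = 5 + 11 + 3 + 6 + 10 + 9 + 4 = 48

48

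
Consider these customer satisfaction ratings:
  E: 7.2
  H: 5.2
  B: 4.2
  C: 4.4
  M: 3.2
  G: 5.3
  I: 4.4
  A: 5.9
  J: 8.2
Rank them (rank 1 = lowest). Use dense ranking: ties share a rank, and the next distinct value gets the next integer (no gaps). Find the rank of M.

Sorted (ascending): 3.2, 4.2, 4.4, 4.4, 5.2, 5.3, 5.9, 7.2, 8.2
The 2 values of 4.4 share dense rank 3.
Remaining distinct values take the next consecutive integers.
M has value 3.2 → rank 1.

1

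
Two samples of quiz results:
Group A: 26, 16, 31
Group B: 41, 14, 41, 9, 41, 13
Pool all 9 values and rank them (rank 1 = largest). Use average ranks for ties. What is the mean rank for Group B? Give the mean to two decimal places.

Sorted (descending): 41, 41, 41, 31, 26, 16, 14, 13, 9
The 3 values of 41 occupy positions 1–3 → average rank 2.
Group B values → pooled ranks: 41→2, 14→7, 41→2, 9→9, 41→2, 13→8
Mean rank = (2 + 7 + 2 + 9 + 2 + 8) / 6 = 5.00

5.00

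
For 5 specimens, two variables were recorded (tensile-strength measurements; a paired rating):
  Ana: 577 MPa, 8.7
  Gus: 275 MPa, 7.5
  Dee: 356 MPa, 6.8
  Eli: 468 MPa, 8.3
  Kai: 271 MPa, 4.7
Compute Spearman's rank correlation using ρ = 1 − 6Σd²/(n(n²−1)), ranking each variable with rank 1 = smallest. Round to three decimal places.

Ranks of variable 1: 5, 2, 3, 4, 1
Ranks of variable 2: 5, 3, 2, 4, 1
d = r₁ − r₂: 0, -1, 1, 0, 0
d²: 0, 1, 1, 0, 0; Σd² = 2
ρ = 1 − 6·2/(5·24) = 1 − 12/120 = 0.900

0.900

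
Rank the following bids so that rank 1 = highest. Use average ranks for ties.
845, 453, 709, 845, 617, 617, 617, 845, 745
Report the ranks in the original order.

Sorted (descending): 845, 845, 845, 745, 709, 617, 617, 617, 453
The 3 values of 845 occupy positions 1–3 → average rank 2.
The 3 values of 617 occupy positions 6–8 → average rank 7.

2, 9, 5, 2, 7, 7, 7, 2, 4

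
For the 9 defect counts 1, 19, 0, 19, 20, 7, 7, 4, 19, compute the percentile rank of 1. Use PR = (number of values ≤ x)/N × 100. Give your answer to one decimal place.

22.2

N = 9.
Strictly below 1: 1. Equal to 1: 1.
PR = 2/9 × 100 = 22.2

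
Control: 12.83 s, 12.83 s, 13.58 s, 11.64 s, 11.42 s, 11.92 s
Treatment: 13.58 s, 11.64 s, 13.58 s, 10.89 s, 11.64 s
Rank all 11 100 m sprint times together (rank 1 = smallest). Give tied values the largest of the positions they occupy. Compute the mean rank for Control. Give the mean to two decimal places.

Sorted (ascending): 10.89, 11.42, 11.64, 11.64, 11.64, 11.92, 12.83, 12.83, 13.58, 13.58, 13.58
The 3 values of 11.64 occupy positions 3–5 → each gets rank 5.
The 2 values of 12.83 occupy positions 7–8 → each gets rank 8.
The 3 values of 13.58 occupy positions 9–11 → each gets rank 11.
Control values → pooled ranks: 12.83→8, 12.83→8, 13.58→11, 11.64→5, 11.42→2, 11.92→6
Mean rank = (8 + 8 + 11 + 5 + 2 + 6) / 6 = 6.67

6.67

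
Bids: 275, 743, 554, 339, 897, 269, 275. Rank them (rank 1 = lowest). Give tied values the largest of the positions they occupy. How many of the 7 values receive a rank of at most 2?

1

Sorted (ascending): 269, 275, 275, 339, 554, 743, 897
The 2 values of 275 occupy positions 2–3 → each gets rank 3.
Ranks ≤ 2: {1} → 1 value.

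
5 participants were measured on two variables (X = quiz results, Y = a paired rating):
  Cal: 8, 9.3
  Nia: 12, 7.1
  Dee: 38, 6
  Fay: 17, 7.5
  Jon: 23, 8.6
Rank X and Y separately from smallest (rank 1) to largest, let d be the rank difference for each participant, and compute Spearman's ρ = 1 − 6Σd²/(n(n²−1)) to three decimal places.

Ranks of variable 1: 1, 2, 5, 3, 4
Ranks of variable 2: 5, 2, 1, 3, 4
d = r₁ − r₂: -4, 0, 4, 0, 0
d²: 16, 0, 16, 0, 0; Σd² = 32
ρ = 1 − 6·32/(5·24) = 1 − 192/120 = -0.600

-0.600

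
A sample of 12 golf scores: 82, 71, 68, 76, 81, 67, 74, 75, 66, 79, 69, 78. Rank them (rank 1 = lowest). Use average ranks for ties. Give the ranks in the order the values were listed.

12, 5, 3, 8, 11, 2, 6, 7, 1, 10, 4, 9

Sorted (ascending): 66, 67, 68, 69, 71, 74, 75, 76, 78, 79, 81, 82
No ties — each value takes its position as its rank.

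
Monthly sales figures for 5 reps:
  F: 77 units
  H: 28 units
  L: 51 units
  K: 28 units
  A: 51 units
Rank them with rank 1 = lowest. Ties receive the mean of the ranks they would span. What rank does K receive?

1.5

Sorted (ascending): 28, 28, 51, 51, 77
The 2 values of 28 occupy positions 1–2 → average rank (1+2)/2 = 1.5.
The 2 values of 51 occupy positions 3–4 → average rank (3+4)/2 = 3.5.
K has value 28 units → rank 1.5.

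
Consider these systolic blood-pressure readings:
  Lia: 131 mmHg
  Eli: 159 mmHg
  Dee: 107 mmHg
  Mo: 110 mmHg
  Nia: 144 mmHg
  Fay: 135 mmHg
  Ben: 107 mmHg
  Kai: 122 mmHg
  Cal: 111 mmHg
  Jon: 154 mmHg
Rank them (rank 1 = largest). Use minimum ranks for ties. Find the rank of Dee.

Sorted (descending): 159, 154, 144, 135, 131, 122, 111, 110, 107, 107
The 2 values of 107 occupy positions 9–10 → each gets rank 9.
Dee has value 107 mmHg → rank 9.

9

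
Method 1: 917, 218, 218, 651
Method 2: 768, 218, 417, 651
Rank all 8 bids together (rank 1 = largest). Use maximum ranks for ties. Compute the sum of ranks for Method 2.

19

Sorted (descending): 917, 768, 651, 651, 417, 218, 218, 218
The 2 values of 651 occupy positions 3–4 → each gets rank 4.
The 3 values of 218 occupy positions 6–8 → each gets rank 8.
Method 2 values → pooled ranks: 768→2, 218→8, 417→5, 651→4
Rank sum = 2 + 8 + 5 + 4 = 19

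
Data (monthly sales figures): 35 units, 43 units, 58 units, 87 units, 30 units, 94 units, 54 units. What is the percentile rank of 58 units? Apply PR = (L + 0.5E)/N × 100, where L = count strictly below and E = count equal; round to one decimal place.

N = 7.
Strictly below 58: 4. Equal to 58: 1.
PR = (4 + 0.5·1)/7 × 100 = 64.3

64.3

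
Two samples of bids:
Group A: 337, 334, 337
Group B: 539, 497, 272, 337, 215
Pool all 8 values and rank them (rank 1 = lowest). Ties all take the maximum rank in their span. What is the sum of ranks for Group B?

24

Sorted (ascending): 215, 272, 334, 337, 337, 337, 497, 539
The 3 values of 337 occupy positions 4–6 → each gets rank 6.
Group B values → pooled ranks: 539→8, 497→7, 272→2, 337→6, 215→1
Rank sum = 8 + 7 + 2 + 6 + 1 = 24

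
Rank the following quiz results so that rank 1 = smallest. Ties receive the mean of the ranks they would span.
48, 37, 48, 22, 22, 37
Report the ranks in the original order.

Sorted (ascending): 22, 22, 37, 37, 48, 48
The 2 values of 22 occupy positions 1–2 → average rank (1+2)/2 = 1.5.
The 2 values of 37 occupy positions 3–4 → average rank (3+4)/2 = 3.5.
The 2 values of 48 occupy positions 5–6 → average rank (5+6)/2 = 5.5.

5.5, 3.5, 5.5, 1.5, 1.5, 3.5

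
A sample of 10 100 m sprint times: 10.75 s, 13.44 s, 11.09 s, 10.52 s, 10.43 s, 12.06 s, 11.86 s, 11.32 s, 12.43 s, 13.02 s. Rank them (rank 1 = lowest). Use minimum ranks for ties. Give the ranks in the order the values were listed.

3, 10, 4, 2, 1, 7, 6, 5, 8, 9

Sorted (ascending): 10.43, 10.52, 10.75, 11.09, 11.32, 11.86, 12.06, 12.43, 13.02, 13.44
No ties — each value takes its position as its rank.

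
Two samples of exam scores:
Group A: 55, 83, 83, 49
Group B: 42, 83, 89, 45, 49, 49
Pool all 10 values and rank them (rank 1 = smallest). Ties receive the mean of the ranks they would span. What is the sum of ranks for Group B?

Sorted (ascending): 42, 45, 49, 49, 49, 55, 83, 83, 83, 89
The 3 values of 49 occupy positions 3–5 → average rank 4.
The 3 values of 83 occupy positions 7–9 → average rank 8.
Group B values → pooled ranks: 42→1, 83→8, 89→10, 45→2, 49→4, 49→4
Rank sum = 1 + 8 + 10 + 2 + 4 + 4 = 29

29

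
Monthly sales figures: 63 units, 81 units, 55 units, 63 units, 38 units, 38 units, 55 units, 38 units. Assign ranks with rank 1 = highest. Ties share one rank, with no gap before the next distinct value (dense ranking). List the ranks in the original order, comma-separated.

2, 1, 3, 2, 4, 4, 3, 4

Sorted (descending): 81, 63, 63, 55, 55, 38, 38, 38
The 2 values of 63 share dense rank 2.
The 2 values of 55 share dense rank 3.
The 3 values of 38 share dense rank 4.
Remaining distinct values take the next consecutive integers.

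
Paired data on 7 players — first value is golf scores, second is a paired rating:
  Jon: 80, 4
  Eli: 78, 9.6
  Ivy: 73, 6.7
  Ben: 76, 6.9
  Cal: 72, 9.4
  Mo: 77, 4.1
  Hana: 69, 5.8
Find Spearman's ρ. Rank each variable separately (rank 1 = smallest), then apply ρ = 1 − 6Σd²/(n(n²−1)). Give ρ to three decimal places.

Ranks of variable 1: 7, 6, 3, 4, 2, 5, 1
Ranks of variable 2: 1, 7, 4, 5, 6, 2, 3
d = r₁ − r₂: 6, -1, -1, -1, -4, 3, -2
d²: 36, 1, 1, 1, 16, 9, 4; Σd² = 68
ρ = 1 − 6·68/(7·48) = 1 − 408/336 = -0.214

-0.214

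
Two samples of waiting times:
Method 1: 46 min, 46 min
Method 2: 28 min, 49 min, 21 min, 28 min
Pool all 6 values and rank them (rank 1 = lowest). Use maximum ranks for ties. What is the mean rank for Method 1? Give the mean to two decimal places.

5.00

Sorted (ascending): 21, 28, 28, 46, 46, 49
The 2 values of 28 occupy positions 2–3 → each gets rank 3.
The 2 values of 46 occupy positions 4–5 → each gets rank 5.
Method 1 values → pooled ranks: 46→5, 46→5
Mean rank = (5 + 5) / 2 = 5.00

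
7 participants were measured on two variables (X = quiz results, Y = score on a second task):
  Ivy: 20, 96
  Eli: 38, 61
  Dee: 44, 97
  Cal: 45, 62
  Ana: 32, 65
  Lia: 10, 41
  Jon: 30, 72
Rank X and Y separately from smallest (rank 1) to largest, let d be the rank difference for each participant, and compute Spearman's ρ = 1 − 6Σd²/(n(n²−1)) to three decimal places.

0.179

Ranks of variable 1: 2, 5, 6, 7, 4, 1, 3
Ranks of variable 2: 6, 2, 7, 3, 4, 1, 5
d = r₁ − r₂: -4, 3, -1, 4, 0, 0, -2
d²: 16, 9, 1, 16, 0, 0, 4; Σd² = 46
ρ = 1 − 6·46/(7·48) = 1 − 276/336 = 0.179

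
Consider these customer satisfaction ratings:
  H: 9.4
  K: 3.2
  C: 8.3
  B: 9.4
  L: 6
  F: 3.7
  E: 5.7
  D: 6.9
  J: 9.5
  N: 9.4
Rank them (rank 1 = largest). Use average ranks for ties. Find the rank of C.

5

Sorted (descending): 9.5, 9.4, 9.4, 9.4, 8.3, 6.9, 6, 5.7, 3.7, 3.2
The 3 values of 9.4 occupy positions 2–4 → average rank 3.
C has value 8.3 → rank 5.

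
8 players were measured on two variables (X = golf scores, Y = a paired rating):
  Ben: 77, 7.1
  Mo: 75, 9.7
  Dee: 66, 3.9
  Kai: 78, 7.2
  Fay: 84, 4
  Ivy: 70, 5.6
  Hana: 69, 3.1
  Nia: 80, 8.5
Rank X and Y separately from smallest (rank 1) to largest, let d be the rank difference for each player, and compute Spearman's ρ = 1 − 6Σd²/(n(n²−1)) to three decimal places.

Ranks of variable 1: 5, 4, 1, 6, 8, 3, 2, 7
Ranks of variable 2: 5, 8, 2, 6, 3, 4, 1, 7
d = r₁ − r₂: 0, -4, -1, 0, 5, -1, 1, 0
d²: 0, 16, 1, 0, 25, 1, 1, 0; Σd² = 44
ρ = 1 − 6·44/(8·63) = 1 − 264/504 = 0.476

0.476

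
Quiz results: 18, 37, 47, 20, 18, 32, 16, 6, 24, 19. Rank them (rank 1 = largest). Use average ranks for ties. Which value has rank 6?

19

Sorted (descending): 47, 37, 32, 24, 20, 19, 18, 18, 16, 6
The 2 values of 18 occupy positions 7–8 → average rank (7+8)/2 = 7.5.
Rank 6 → value 19.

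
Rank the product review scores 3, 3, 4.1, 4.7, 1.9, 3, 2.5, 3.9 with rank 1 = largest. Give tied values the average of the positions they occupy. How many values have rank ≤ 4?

3

Sorted (descending): 4.7, 4.1, 3.9, 3, 3, 3, 2.5, 1.9
The 3 values of 3 occupy positions 4–6 → average rank 5.
Ranks ≤ 4: {1, 2, 3} → 3 values.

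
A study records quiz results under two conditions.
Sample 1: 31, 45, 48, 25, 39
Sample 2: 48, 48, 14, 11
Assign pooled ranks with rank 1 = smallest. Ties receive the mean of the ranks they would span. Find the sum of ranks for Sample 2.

19

Sorted (ascending): 11, 14, 25, 31, 39, 45, 48, 48, 48
The 3 values of 48 occupy positions 7–9 → average rank 8.
Sample 2 values → pooled ranks: 48→8, 48→8, 14→2, 11→1
Rank sum = 8 + 8 + 2 + 1 = 19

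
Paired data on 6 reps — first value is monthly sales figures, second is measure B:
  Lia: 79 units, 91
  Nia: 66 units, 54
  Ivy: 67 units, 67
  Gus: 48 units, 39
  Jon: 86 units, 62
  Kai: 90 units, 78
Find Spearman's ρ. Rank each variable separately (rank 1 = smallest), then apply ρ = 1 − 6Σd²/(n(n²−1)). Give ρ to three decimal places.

0.714

Ranks of variable 1: 4, 2, 3, 1, 5, 6
Ranks of variable 2: 6, 2, 4, 1, 3, 5
d = r₁ − r₂: -2, 0, -1, 0, 2, 1
d²: 4, 0, 1, 0, 4, 1; Σd² = 10
ρ = 1 − 6·10/(6·35) = 1 − 60/210 = 0.714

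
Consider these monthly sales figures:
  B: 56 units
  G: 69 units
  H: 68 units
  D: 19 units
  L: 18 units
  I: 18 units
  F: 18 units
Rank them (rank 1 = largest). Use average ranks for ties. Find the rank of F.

6

Sorted (descending): 69, 68, 56, 19, 18, 18, 18
The 3 values of 18 occupy positions 5–7 → average rank 6.
F has value 18 units → rank 6.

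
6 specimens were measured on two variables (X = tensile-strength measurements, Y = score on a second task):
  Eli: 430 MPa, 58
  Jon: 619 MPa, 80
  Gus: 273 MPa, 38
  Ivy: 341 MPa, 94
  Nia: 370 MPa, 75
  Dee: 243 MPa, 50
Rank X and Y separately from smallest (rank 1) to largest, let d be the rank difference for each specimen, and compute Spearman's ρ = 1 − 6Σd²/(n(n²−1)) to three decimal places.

Ranks of variable 1: 5, 6, 2, 3, 4, 1
Ranks of variable 2: 3, 5, 1, 6, 4, 2
d = r₁ − r₂: 2, 1, 1, -3, 0, -1
d²: 4, 1, 1, 9, 0, 1; Σd² = 16
ρ = 1 − 6·16/(6·35) = 1 − 96/210 = 0.543

0.543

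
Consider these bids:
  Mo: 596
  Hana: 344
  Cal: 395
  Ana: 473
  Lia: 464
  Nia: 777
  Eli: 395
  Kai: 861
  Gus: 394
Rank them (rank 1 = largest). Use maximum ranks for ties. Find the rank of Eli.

7

Sorted (descending): 861, 777, 596, 473, 464, 395, 395, 394, 344
The 2 values of 395 occupy positions 6–7 → each gets rank 7.
Eli has value 395 → rank 7.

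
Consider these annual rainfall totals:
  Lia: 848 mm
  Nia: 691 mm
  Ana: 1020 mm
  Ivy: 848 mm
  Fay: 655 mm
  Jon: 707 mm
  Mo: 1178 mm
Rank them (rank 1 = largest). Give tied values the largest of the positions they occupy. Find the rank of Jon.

Sorted (descending): 1178, 1020, 848, 848, 707, 691, 655
The 2 values of 848 occupy positions 3–4 → each gets rank 4.
Jon has value 707 mm → rank 5.

5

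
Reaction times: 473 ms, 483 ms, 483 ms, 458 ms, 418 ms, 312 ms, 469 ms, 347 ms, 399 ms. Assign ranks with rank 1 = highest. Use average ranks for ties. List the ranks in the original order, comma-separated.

Sorted (descending): 483, 483, 473, 469, 458, 418, 399, 347, 312
The 2 values of 483 occupy positions 1–2 → average rank (1+2)/2 = 1.5.

3, 1.5, 1.5, 5, 6, 9, 4, 8, 7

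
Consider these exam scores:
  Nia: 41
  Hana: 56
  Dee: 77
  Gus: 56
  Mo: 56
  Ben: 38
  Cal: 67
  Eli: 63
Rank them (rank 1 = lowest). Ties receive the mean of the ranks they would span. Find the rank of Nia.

Sorted (ascending): 38, 41, 56, 56, 56, 63, 67, 77
The 3 values of 56 occupy positions 3–5 → average rank 4.
Nia has value 41 → rank 2.

2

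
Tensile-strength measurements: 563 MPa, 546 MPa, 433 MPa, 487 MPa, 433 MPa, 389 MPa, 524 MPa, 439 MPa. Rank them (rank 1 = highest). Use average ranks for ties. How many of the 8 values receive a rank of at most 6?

Sorted (descending): 563, 546, 524, 487, 439, 433, 433, 389
The 2 values of 433 occupy positions 6–7 → average rank (6+7)/2 = 6.5.
Ranks ≤ 6: {1, 2, 3, 4, 5} → 5 values.

5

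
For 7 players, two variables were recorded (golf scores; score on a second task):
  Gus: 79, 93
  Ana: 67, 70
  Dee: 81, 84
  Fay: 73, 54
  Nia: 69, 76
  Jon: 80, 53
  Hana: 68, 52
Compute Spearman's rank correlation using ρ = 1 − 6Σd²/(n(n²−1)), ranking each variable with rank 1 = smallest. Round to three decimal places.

Ranks of variable 1: 5, 1, 7, 4, 3, 6, 2
Ranks of variable 2: 7, 4, 6, 3, 5, 2, 1
d = r₁ − r₂: -2, -3, 1, 1, -2, 4, 1
d²: 4, 9, 1, 1, 4, 16, 1; Σd² = 36
ρ = 1 − 6·36/(7·48) = 1 − 216/336 = 0.357

0.357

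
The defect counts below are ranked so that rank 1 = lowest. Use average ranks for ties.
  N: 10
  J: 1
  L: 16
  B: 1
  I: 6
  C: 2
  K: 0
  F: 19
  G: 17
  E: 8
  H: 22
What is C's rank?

Sorted (ascending): 0, 1, 1, 2, 6, 8, 10, 16, 17, 19, 22
The 2 values of 1 occupy positions 2–3 → average rank (2+3)/2 = 2.5.
C has value 2 → rank 4.

4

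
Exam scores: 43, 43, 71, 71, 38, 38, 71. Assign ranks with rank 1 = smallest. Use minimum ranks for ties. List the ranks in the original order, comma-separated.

3, 3, 5, 5, 1, 1, 5

Sorted (ascending): 38, 38, 43, 43, 71, 71, 71
The 2 values of 38 occupy positions 1–2 → each gets rank 1.
The 2 values of 43 occupy positions 3–4 → each gets rank 3.
The 3 values of 71 occupy positions 5–7 → each gets rank 5.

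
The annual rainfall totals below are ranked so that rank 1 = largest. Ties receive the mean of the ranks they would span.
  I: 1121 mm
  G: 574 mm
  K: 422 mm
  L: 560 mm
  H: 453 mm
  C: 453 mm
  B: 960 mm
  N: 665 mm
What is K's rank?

Sorted (descending): 1121, 960, 665, 574, 560, 453, 453, 422
The 2 values of 453 occupy positions 6–7 → average rank (6+7)/2 = 6.5.
K has value 422 mm → rank 8.

8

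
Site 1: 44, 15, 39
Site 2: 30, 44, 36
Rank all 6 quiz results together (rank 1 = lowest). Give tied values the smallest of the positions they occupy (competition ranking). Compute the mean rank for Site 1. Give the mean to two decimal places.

Sorted (ascending): 15, 30, 36, 39, 44, 44
The 2 values of 44 occupy positions 5–6 → each gets rank 5.
Site 1 values → pooled ranks: 44→5, 15→1, 39→4
Mean rank = (5 + 1 + 4) / 3 = 3.33

3.33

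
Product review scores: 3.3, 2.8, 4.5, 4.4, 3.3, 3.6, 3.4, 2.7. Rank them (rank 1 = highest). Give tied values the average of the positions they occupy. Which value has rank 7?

Sorted (descending): 4.5, 4.4, 3.6, 3.4, 3.3, 3.3, 2.8, 2.7
The 2 values of 3.3 occupy positions 5–6 → average rank (5+6)/2 = 5.5.
Rank 7 → value 2.8.

2.8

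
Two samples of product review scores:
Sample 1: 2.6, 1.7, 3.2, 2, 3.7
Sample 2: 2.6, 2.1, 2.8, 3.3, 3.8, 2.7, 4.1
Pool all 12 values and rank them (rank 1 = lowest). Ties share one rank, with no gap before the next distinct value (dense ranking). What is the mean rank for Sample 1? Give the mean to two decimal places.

4.60

Sorted (ascending): 1.7, 2, 2.1, 2.6, 2.6, 2.7, 2.8, 3.2, 3.3, 3.7, 3.8, 4.1
The 2 values of 2.6 share dense rank 4.
Remaining distinct values take the next consecutive integers.
Sample 1 values → pooled ranks: 2.6→4, 1.7→1, 3.2→7, 2→2, 3.7→9
Mean rank = (4 + 1 + 7 + 2 + 9) / 5 = 4.60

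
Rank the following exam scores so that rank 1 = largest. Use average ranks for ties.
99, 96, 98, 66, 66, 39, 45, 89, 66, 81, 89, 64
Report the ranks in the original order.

Sorted (descending): 99, 98, 96, 89, 89, 81, 66, 66, 66, 64, 45, 39
The 2 values of 89 occupy positions 4–5 → average rank (4+5)/2 = 4.5.
The 3 values of 66 occupy positions 7–9 → average rank 8.

1, 3, 2, 8, 8, 12, 11, 4.5, 8, 6, 4.5, 10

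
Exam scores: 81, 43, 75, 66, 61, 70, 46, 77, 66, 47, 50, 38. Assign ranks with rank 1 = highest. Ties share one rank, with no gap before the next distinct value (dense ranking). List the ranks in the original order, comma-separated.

1, 10, 3, 5, 6, 4, 9, 2, 5, 8, 7, 11

Sorted (descending): 81, 77, 75, 70, 66, 66, 61, 50, 47, 46, 43, 38
The 2 values of 66 share dense rank 5.
Remaining distinct values take the next consecutive integers.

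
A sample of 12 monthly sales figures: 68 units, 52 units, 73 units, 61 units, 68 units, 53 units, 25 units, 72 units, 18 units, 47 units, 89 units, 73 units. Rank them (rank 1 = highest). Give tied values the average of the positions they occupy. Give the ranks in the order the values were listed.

Sorted (descending): 89, 73, 73, 72, 68, 68, 61, 53, 52, 47, 25, 18
The 2 values of 73 occupy positions 2–3 → average rank (2+3)/2 = 2.5.
The 2 values of 68 occupy positions 5–6 → average rank (5+6)/2 = 5.5.

5.5, 9, 2.5, 7, 5.5, 8, 11, 4, 12, 10, 1, 2.5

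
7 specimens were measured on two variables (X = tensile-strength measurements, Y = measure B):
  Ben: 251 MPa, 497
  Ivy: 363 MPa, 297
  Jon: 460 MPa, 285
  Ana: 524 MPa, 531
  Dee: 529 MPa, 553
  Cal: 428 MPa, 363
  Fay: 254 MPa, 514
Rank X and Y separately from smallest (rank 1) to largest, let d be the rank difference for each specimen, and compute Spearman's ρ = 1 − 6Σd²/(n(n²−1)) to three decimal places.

0.357

Ranks of variable 1: 1, 3, 5, 6, 7, 4, 2
Ranks of variable 2: 4, 2, 1, 6, 7, 3, 5
d = r₁ − r₂: -3, 1, 4, 0, 0, 1, -3
d²: 9, 1, 16, 0, 0, 1, 9; Σd² = 36
ρ = 1 − 6·36/(7·48) = 1 − 216/336 = 0.357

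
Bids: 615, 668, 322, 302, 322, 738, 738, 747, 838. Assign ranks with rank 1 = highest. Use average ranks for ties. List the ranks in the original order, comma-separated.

Sorted (descending): 838, 747, 738, 738, 668, 615, 322, 322, 302
The 2 values of 738 occupy positions 3–4 → average rank (3+4)/2 = 3.5.
The 2 values of 322 occupy positions 7–8 → average rank (7+8)/2 = 7.5.

6, 5, 7.5, 9, 7.5, 3.5, 3.5, 2, 1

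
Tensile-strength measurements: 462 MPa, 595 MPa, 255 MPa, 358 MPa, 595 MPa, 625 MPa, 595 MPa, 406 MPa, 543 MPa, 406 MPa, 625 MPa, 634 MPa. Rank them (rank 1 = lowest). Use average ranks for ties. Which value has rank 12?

Sorted (ascending): 255, 358, 406, 406, 462, 543, 595, 595, 595, 625, 625, 634
The 2 values of 406 occupy positions 3–4 → average rank (3+4)/2 = 3.5.
The 3 values of 595 occupy positions 7–9 → average rank 8.
The 2 values of 625 occupy positions 10–11 → average rank (10+11)/2 = 10.5.
Rank 12 → value 634.

634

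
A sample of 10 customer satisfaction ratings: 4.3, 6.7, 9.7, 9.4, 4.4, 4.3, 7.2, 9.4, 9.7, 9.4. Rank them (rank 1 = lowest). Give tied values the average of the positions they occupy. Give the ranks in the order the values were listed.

Sorted (ascending): 4.3, 4.3, 4.4, 6.7, 7.2, 9.4, 9.4, 9.4, 9.7, 9.7
The 2 values of 4.3 occupy positions 1–2 → average rank (1+2)/2 = 1.5.
The 3 values of 9.4 occupy positions 6–8 → average rank 7.
The 2 values of 9.7 occupy positions 9–10 → average rank (9+10)/2 = 9.5.

1.5, 4, 9.5, 7, 3, 1.5, 5, 7, 9.5, 7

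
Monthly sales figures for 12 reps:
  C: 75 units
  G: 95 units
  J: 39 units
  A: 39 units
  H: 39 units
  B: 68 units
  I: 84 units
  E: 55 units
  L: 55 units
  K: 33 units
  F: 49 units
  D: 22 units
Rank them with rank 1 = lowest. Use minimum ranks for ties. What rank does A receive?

3

Sorted (ascending): 22, 33, 39, 39, 39, 49, 55, 55, 68, 75, 84, 95
The 3 values of 39 occupy positions 3–5 → each gets rank 3.
The 2 values of 55 occupy positions 7–8 → each gets rank 7.
A has value 39 units → rank 3.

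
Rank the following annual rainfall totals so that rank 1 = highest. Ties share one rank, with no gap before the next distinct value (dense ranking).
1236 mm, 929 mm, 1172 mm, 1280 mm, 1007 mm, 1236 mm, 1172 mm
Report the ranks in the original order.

2, 5, 3, 1, 4, 2, 3

Sorted (descending): 1280, 1236, 1236, 1172, 1172, 1007, 929
The 2 values of 1236 share dense rank 2.
The 2 values of 1172 share dense rank 3.
Remaining distinct values take the next consecutive integers.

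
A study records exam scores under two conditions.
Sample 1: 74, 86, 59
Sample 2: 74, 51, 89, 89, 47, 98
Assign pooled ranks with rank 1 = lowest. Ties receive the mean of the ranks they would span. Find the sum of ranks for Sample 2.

Sorted (ascending): 47, 51, 59, 74, 74, 86, 89, 89, 98
The 2 values of 74 occupy positions 4–5 → average rank (4+5)/2 = 4.5.
The 2 values of 89 occupy positions 7–8 → average rank (7+8)/2 = 7.5.
Sample 2 values → pooled ranks: 74→4.5, 51→2, 89→7.5, 89→7.5, 47→1, 98→9
Rank sum = 4.5 + 2 + 7.5 + 7.5 + 1 + 9 = 31.5

31.5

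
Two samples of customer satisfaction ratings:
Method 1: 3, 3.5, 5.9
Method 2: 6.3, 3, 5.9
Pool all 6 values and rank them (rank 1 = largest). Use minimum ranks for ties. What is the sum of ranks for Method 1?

11

Sorted (descending): 6.3, 5.9, 5.9, 3.5, 3, 3
The 2 values of 5.9 occupy positions 2–3 → each gets rank 2.
The 2 values of 3 occupy positions 5–6 → each gets rank 5.
Method 1 values → pooled ranks: 3→5, 3.5→4, 5.9→2
Rank sum = 5 + 4 + 2 = 11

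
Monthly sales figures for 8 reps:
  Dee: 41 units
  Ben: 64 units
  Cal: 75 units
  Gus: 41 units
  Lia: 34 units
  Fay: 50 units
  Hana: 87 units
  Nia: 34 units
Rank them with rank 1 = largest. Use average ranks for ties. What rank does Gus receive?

Sorted (descending): 87, 75, 64, 50, 41, 41, 34, 34
The 2 values of 41 occupy positions 5–6 → average rank (5+6)/2 = 5.5.
The 2 values of 34 occupy positions 7–8 → average rank (7+8)/2 = 7.5.
Gus has value 41 units → rank 5.5.

5.5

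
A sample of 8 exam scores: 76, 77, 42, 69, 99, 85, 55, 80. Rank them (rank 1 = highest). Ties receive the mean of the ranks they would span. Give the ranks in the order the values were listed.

Sorted (descending): 99, 85, 80, 77, 76, 69, 55, 42
No ties — each value takes its position as its rank.

5, 4, 8, 6, 1, 2, 7, 3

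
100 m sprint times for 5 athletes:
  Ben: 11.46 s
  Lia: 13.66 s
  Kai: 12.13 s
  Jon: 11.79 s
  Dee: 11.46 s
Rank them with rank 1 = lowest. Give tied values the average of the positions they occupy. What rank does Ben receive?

Sorted (ascending): 11.46, 11.46, 11.79, 12.13, 13.66
The 2 values of 11.46 occupy positions 1–2 → average rank (1+2)/2 = 1.5.
Ben has value 11.46 s → rank 1.5.

1.5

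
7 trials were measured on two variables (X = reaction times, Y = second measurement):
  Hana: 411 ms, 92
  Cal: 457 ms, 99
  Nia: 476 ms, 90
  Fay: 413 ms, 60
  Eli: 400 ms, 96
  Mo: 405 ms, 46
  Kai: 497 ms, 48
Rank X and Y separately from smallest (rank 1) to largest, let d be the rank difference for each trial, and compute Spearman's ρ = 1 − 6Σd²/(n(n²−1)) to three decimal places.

Ranks of variable 1: 3, 5, 6, 4, 1, 2, 7
Ranks of variable 2: 5, 7, 4, 3, 6, 1, 2
d = r₁ − r₂: -2, -2, 2, 1, -5, 1, 5
d²: 4, 4, 4, 1, 25, 1, 25; Σd² = 64
ρ = 1 − 6·64/(7·48) = 1 − 384/336 = -0.143

-0.143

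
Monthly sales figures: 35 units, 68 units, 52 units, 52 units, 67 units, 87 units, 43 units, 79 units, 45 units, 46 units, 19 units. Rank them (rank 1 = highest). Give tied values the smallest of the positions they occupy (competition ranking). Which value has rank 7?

46

Sorted (descending): 87, 79, 68, 67, 52, 52, 46, 45, 43, 35, 19
The 2 values of 52 occupy positions 5–6 → each gets rank 5.
Rank 7 → value 46.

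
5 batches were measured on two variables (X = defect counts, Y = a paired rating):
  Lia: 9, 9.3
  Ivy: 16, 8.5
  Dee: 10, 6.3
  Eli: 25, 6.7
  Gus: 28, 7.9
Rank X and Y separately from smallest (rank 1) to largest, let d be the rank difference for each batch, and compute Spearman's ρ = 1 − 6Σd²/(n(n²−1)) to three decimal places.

-0.300

Ranks of variable 1: 1, 3, 2, 4, 5
Ranks of variable 2: 5, 4, 1, 2, 3
d = r₁ − r₂: -4, -1, 1, 2, 2
d²: 16, 1, 1, 4, 4; Σd² = 26
ρ = 1 − 6·26/(5·24) = 1 − 156/120 = -0.300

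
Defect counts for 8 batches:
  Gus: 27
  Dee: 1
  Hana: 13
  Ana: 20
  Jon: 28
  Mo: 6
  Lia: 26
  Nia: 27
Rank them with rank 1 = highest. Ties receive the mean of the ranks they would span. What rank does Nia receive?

2.5

Sorted (descending): 28, 27, 27, 26, 20, 13, 6, 1
The 2 values of 27 occupy positions 2–3 → average rank (2+3)/2 = 2.5.
Nia has value 27 → rank 2.5.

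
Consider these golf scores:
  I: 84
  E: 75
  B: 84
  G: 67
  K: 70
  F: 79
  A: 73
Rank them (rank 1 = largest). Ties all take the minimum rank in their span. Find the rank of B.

Sorted (descending): 84, 84, 79, 75, 73, 70, 67
The 2 values of 84 occupy positions 1–2 → each gets rank 1.
B has value 84 → rank 1.

1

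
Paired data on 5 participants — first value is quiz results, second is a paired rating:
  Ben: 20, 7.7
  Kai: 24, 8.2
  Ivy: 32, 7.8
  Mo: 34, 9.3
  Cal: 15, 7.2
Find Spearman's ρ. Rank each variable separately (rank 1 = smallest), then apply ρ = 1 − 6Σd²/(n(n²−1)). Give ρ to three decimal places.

Ranks of variable 1: 2, 3, 4, 5, 1
Ranks of variable 2: 2, 4, 3, 5, 1
d = r₁ − r₂: 0, -1, 1, 0, 0
d²: 0, 1, 1, 0, 0; Σd² = 2
ρ = 1 − 6·2/(5·24) = 1 − 12/120 = 0.900

0.900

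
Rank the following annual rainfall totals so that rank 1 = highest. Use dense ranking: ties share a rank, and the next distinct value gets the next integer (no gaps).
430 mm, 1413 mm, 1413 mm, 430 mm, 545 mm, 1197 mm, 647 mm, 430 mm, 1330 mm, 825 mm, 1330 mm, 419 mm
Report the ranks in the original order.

7, 1, 1, 7, 6, 3, 5, 7, 2, 4, 2, 8

Sorted (descending): 1413, 1413, 1330, 1330, 1197, 825, 647, 545, 430, 430, 430, 419
The 2 values of 1413 share dense rank 1.
The 2 values of 1330 share dense rank 2.
The 3 values of 430 share dense rank 7.
Remaining distinct values take the next consecutive integers.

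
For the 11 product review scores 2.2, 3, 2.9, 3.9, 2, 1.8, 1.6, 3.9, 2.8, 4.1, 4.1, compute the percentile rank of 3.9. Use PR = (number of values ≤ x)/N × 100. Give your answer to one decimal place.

N = 11.
Strictly below 3.9: 7. Equal to 3.9: 2.
PR = 9/11 × 100 = 81.8

81.8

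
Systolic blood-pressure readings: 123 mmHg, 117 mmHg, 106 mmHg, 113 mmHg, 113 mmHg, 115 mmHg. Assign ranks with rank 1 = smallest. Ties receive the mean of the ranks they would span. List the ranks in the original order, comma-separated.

Sorted (ascending): 106, 113, 113, 115, 117, 123
The 2 values of 113 occupy positions 2–3 → average rank (2+3)/2 = 2.5.

6, 5, 1, 2.5, 2.5, 4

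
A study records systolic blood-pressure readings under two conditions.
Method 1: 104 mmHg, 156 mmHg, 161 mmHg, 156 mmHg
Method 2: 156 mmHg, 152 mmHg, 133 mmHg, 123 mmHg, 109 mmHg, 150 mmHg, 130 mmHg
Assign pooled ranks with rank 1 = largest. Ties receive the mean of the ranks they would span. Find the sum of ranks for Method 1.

Sorted (descending): 161, 156, 156, 156, 152, 150, 133, 130, 123, 109, 104
The 3 values of 156 occupy positions 2–4 → average rank 3.
Method 1 values → pooled ranks: 104→11, 156→3, 161→1, 156→3
Rank sum = 11 + 3 + 1 + 3 = 18

18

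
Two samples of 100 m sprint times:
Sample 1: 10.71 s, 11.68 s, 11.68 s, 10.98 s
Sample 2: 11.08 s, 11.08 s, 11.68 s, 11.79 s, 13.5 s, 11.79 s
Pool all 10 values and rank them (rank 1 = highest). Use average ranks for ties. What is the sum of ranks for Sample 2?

Sorted (descending): 13.5, 11.79, 11.79, 11.68, 11.68, 11.68, 11.08, 11.08, 10.98, 10.71
The 2 values of 11.79 occupy positions 2–3 → average rank (2+3)/2 = 2.5.
The 3 values of 11.68 occupy positions 4–6 → average rank 5.
The 2 values of 11.08 occupy positions 7–8 → average rank (7+8)/2 = 7.5.
Sample 2 values → pooled ranks: 11.08→7.5, 11.08→7.5, 11.68→5, 11.79→2.5, 13.5→1, 11.79→2.5
Rank sum = 7.5 + 7.5 + 5 + 2.5 + 1 + 2.5 = 26

26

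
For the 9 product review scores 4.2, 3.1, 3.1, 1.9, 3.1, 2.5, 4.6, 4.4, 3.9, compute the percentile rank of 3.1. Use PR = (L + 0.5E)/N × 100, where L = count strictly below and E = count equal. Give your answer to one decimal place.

38.9

N = 9.
Strictly below 3.1: 2. Equal to 3.1: 3.
PR = (2 + 0.5·3)/9 × 100 = 38.9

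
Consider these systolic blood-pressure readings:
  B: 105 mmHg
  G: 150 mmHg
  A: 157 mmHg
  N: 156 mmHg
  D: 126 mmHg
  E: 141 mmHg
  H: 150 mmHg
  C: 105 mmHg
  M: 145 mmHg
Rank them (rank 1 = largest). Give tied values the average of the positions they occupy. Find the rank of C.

8.5

Sorted (descending): 157, 156, 150, 150, 145, 141, 126, 105, 105
The 2 values of 150 occupy positions 3–4 → average rank (3+4)/2 = 3.5.
The 2 values of 105 occupy positions 8–9 → average rank (8+9)/2 = 8.5.
C has value 105 mmHg → rank 8.5.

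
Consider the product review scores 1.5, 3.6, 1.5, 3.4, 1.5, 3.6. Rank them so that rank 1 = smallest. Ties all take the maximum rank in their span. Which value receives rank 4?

3.4

Sorted (ascending): 1.5, 1.5, 1.5, 3.4, 3.6, 3.6
The 3 values of 1.5 occupy positions 1–3 → each gets rank 3.
The 2 values of 3.6 occupy positions 5–6 → each gets rank 6.
Rank 4 → value 3.4.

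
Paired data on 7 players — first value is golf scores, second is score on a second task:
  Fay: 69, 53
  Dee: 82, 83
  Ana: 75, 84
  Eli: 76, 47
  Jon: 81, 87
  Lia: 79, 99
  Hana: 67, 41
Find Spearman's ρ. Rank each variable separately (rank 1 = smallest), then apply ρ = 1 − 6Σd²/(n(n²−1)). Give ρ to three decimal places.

Ranks of variable 1: 2, 7, 3, 4, 6, 5, 1
Ranks of variable 2: 3, 4, 5, 2, 6, 7, 1
d = r₁ − r₂: -1, 3, -2, 2, 0, -2, 0
d²: 1, 9, 4, 4, 0, 4, 0; Σd² = 22
ρ = 1 − 6·22/(7·48) = 1 − 132/336 = 0.607

0.607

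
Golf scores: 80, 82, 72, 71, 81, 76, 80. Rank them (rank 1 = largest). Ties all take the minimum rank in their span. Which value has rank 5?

Sorted (descending): 82, 81, 80, 80, 76, 72, 71
The 2 values of 80 occupy positions 3–4 → each gets rank 3.
Rank 5 → value 76.

76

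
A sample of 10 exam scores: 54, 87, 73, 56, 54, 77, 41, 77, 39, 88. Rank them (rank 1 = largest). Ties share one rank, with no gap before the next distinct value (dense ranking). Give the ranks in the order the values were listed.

6, 2, 4, 5, 6, 3, 7, 3, 8, 1

Sorted (descending): 88, 87, 77, 77, 73, 56, 54, 54, 41, 39
The 2 values of 77 share dense rank 3.
The 2 values of 54 share dense rank 6.
Remaining distinct values take the next consecutive integers.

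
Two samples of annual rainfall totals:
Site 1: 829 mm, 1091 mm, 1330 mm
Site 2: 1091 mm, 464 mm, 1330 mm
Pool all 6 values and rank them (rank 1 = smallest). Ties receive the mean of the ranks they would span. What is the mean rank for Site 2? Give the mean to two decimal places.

3.33

Sorted (ascending): 464, 829, 1091, 1091, 1330, 1330
The 2 values of 1091 occupy positions 3–4 → average rank (3+4)/2 = 3.5.
The 2 values of 1330 occupy positions 5–6 → average rank (5+6)/2 = 5.5.
Site 2 values → pooled ranks: 1091→3.5, 464→1, 1330→5.5
Mean rank = (3.5 + 1 + 5.5) / 3 = 3.33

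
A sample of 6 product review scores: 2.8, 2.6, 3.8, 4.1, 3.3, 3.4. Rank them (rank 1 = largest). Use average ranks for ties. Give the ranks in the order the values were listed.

Sorted (descending): 4.1, 3.8, 3.4, 3.3, 2.8, 2.6
No ties — each value takes its position as its rank.

5, 6, 2, 1, 4, 3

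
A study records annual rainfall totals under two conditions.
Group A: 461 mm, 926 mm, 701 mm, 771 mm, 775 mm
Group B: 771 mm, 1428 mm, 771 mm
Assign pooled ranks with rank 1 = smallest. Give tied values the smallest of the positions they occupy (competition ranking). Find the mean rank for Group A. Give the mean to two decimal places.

3.80

Sorted (ascending): 461, 701, 771, 771, 771, 775, 926, 1428
The 3 values of 771 occupy positions 3–5 → each gets rank 3.
Group A values → pooled ranks: 461→1, 926→7, 701→2, 771→3, 775→6
Mean rank = (1 + 7 + 2 + 3 + 6) / 5 = 3.80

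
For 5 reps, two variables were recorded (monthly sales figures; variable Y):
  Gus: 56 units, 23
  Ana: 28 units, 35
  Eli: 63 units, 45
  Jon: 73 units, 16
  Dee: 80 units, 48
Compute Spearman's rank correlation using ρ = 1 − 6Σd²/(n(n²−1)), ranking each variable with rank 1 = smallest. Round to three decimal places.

0.300

Ranks of variable 1: 2, 1, 3, 4, 5
Ranks of variable 2: 2, 3, 4, 1, 5
d = r₁ − r₂: 0, -2, -1, 3, 0
d²: 0, 4, 1, 9, 0; Σd² = 14
ρ = 1 − 6·14/(5·24) = 1 − 84/120 = 0.300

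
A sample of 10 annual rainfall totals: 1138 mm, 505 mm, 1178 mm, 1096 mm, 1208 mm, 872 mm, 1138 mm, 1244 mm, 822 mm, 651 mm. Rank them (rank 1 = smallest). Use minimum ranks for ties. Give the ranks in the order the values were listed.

Sorted (ascending): 505, 651, 822, 872, 1096, 1138, 1138, 1178, 1208, 1244
The 2 values of 1138 occupy positions 6–7 → each gets rank 6.

6, 1, 8, 5, 9, 4, 6, 10, 3, 2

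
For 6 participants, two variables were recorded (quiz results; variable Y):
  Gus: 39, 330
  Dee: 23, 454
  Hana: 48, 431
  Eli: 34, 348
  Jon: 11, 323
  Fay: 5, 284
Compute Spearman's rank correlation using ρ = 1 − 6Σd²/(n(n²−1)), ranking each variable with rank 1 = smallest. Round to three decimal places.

0.600

Ranks of variable 1: 5, 3, 6, 4, 2, 1
Ranks of variable 2: 3, 6, 5, 4, 2, 1
d = r₁ − r₂: 2, -3, 1, 0, 0, 0
d²: 4, 9, 1, 0, 0, 0; Σd² = 14
ρ = 1 − 6·14/(6·35) = 1 − 84/210 = 0.600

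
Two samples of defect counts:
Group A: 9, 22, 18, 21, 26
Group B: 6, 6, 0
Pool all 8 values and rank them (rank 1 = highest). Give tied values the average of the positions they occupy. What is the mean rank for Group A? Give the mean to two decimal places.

Sorted (descending): 26, 22, 21, 18, 9, 6, 6, 0
The 2 values of 6 occupy positions 6–7 → average rank (6+7)/2 = 6.5.
Group A values → pooled ranks: 9→5, 22→2, 18→4, 21→3, 26→1
Mean rank = (5 + 2 + 4 + 3 + 1) / 5 = 3.00

3.00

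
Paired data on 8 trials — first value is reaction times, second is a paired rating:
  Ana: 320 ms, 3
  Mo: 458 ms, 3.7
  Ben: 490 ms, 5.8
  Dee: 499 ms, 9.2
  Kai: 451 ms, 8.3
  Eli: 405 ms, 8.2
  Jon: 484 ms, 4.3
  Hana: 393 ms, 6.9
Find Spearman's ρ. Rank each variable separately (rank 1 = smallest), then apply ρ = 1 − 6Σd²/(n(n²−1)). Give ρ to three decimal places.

Ranks of variable 1: 1, 5, 7, 8, 4, 3, 6, 2
Ranks of variable 2: 1, 2, 4, 8, 7, 6, 3, 5
d = r₁ − r₂: 0, 3, 3, 0, -3, -3, 3, -3
d²: 0, 9, 9, 0, 9, 9, 9, 9; Σd² = 54
ρ = 1 − 6·54/(8·63) = 1 − 324/504 = 0.357

0.357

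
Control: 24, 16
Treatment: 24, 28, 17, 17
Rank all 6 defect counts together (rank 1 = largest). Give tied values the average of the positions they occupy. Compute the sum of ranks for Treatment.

Sorted (descending): 28, 24, 24, 17, 17, 16
The 2 values of 24 occupy positions 2–3 → average rank (2+3)/2 = 2.5.
The 2 values of 17 occupy positions 4–5 → average rank (4+5)/2 = 4.5.
Treatment values → pooled ranks: 24→2.5, 28→1, 17→4.5, 17→4.5
Rank sum = 2.5 + 1 + 4.5 + 4.5 = 12.5

12.5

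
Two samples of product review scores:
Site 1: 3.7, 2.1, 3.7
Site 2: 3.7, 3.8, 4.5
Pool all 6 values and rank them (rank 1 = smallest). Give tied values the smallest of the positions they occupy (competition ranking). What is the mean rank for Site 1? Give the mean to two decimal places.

Sorted (ascending): 2.1, 3.7, 3.7, 3.7, 3.8, 4.5
The 3 values of 3.7 occupy positions 2–4 → each gets rank 2.
Site 1 values → pooled ranks: 3.7→2, 2.1→1, 3.7→2
Mean rank = (2 + 1 + 2) / 3 = 1.67

1.67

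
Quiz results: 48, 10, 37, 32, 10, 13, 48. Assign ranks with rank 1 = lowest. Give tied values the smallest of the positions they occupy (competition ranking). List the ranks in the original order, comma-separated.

6, 1, 5, 4, 1, 3, 6

Sorted (ascending): 10, 10, 13, 32, 37, 48, 48
The 2 values of 10 occupy positions 1–2 → each gets rank 1.
The 2 values of 48 occupy positions 6–7 → each gets rank 6.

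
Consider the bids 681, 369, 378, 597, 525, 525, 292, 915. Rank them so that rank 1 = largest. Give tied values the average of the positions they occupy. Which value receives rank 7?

369

Sorted (descending): 915, 681, 597, 525, 525, 378, 369, 292
The 2 values of 525 occupy positions 4–5 → average rank (4+5)/2 = 4.5.
Rank 7 → value 369.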